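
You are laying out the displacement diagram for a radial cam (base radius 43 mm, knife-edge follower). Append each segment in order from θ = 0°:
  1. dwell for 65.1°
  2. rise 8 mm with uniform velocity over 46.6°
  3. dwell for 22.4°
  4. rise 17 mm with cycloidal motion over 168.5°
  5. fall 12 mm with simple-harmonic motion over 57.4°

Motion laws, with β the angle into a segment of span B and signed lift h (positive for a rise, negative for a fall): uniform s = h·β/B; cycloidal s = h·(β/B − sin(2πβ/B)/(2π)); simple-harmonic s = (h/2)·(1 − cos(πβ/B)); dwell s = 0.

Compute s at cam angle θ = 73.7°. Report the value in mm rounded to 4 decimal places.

seg 1 [0°–65.1°] dwell: s stays 0.0000
seg 2 [65.1°–111.7°] uniform, h=8: θ=73.7° here. β=8.6, B=46.6. 8·8.6/46.6 = 1.4764 → s = 1.4764

1.4764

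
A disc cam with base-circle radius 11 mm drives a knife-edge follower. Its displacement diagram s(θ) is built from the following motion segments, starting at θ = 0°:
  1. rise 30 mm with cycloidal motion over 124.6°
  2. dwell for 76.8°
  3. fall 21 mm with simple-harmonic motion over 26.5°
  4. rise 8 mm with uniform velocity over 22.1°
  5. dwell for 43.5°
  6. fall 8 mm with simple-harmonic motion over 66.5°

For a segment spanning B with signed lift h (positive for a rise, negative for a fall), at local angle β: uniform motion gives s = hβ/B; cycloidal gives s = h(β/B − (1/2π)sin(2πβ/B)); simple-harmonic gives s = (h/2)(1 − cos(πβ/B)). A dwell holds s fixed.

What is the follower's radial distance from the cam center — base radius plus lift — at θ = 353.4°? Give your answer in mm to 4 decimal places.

seg 1 [0°–124.6°] cycloidal, h=30: full span → s += 30 → s = 30.0000
seg 2 [124.6°–201.4°] dwell: s stays 30.0000
seg 3 [201.4°–227.9°] simple-harmonic, h=-21: full span → s += -21 → s = 9.0000
seg 4 [227.9°–250°] uniform, h=8: full span → s += 8 → s = 17.0000
seg 5 [250°–293.5°] dwell: s stays 17.0000
seg 6 [293.5°–360°] simple-harmonic, h=-8: θ=353.4° here. β=59.9, B=66.5. -8/2·(1 − cos(π·0.9008)) = -7.8071 → s = 9.1929
radial distance = base radius + s = 11 + 9.1929 = 20.1929

20.1929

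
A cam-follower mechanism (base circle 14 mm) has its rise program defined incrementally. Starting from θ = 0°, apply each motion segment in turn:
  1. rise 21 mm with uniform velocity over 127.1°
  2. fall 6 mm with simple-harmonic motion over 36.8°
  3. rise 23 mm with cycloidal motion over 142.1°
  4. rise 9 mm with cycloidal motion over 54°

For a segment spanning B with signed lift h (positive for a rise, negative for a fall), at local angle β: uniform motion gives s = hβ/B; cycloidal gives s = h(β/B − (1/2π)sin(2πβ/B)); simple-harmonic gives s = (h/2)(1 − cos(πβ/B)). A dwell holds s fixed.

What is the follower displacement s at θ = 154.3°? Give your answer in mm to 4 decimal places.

seg 1 [0°–127.1°] uniform, h=21: full span → s += 21 → s = 21.0000
seg 2 [127.1°–163.9°] simple-harmonic, h=-6: θ=154.3° here. β=27.2, B=36.8. -6/2·(1 − cos(π·0.7391)) = -5.0477 → s = 15.9523

15.9523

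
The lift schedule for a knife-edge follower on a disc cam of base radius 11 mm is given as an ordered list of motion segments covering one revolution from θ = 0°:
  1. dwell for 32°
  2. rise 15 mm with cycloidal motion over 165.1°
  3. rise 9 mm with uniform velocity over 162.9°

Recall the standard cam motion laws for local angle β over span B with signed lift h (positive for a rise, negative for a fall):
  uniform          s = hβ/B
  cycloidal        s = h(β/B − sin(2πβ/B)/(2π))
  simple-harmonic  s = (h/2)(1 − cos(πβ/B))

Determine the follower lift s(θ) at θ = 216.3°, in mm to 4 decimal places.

seg 1 [0°–32°] dwell: s stays 0.0000
seg 2 [32°–197.1°] cycloidal, h=15: full span → s += 15 → s = 15.0000
seg 3 [197.1°–360°] uniform, h=9: θ=216.3° here. β=19.2, B=162.9. 9·19.2/162.9 = 1.0608 → s = 16.0608

16.0608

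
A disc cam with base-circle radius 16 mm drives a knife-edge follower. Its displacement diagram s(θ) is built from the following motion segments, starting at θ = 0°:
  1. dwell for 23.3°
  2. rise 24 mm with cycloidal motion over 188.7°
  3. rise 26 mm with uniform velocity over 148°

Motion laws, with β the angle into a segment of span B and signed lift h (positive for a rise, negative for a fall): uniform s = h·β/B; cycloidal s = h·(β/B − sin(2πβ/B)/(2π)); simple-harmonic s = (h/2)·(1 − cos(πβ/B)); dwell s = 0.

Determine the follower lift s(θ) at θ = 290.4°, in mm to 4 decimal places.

seg 1 [0°–23.3°] dwell: s stays 0.0000
seg 2 [23.3°–212°] cycloidal, h=24: full span → s += 24 → s = 24.0000
seg 3 [212°–360°] uniform, h=26: θ=290.4° here. β=78.4, B=148. 26·78.4/148 = 13.7730 → s = 37.7730

37.7730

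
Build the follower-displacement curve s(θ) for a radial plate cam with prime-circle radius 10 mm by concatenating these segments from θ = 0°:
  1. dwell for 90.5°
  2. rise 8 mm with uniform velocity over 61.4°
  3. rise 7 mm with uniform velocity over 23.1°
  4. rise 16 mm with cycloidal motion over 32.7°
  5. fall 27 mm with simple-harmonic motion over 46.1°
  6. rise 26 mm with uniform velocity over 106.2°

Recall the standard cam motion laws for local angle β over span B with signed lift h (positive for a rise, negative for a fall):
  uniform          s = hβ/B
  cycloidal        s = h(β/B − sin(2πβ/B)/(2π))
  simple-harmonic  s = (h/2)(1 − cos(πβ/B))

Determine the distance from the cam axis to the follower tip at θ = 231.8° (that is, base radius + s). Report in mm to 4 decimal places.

seg 1 [0°–90.5°] dwell: s stays 0.0000
seg 2 [90.5°–151.9°] uniform, h=8: full span → s += 8 → s = 8.0000
seg 3 [151.9°–175°] uniform, h=7: full span → s += 7 → s = 15.0000
seg 4 [175°–207.7°] cycloidal, h=16: full span → s += 16 → s = 31.0000
seg 5 [207.7°–253.8°] simple-harmonic, h=-27: θ=231.8° here. β=24.1, B=46.1. -27/2·(1 − cos(π·0.5228)) = -14.4652 → s = 16.5348
radial distance = base radius + s = 10 + 16.5348 = 26.5348

26.5348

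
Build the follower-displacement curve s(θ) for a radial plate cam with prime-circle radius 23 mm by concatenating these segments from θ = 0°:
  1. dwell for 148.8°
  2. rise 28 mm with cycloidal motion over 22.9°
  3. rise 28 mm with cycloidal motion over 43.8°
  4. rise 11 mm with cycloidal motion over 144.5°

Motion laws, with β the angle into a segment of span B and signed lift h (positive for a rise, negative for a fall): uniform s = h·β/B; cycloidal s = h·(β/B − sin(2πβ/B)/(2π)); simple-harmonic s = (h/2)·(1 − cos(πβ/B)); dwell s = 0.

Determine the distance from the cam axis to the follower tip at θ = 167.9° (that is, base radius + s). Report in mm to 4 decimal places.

seg 1 [0°–148.8°] dwell: s stays 0.0000
seg 2 [148.8°–171.7°] cycloidal, h=28: θ=167.9° here. β=19.1, B=22.9. 28·(0.8341 − sin(2π·0.8341)/(2π)) = 27.2028 → s = 27.2028
radial distance = base radius + s = 23 + 27.2028 = 50.2028

50.2028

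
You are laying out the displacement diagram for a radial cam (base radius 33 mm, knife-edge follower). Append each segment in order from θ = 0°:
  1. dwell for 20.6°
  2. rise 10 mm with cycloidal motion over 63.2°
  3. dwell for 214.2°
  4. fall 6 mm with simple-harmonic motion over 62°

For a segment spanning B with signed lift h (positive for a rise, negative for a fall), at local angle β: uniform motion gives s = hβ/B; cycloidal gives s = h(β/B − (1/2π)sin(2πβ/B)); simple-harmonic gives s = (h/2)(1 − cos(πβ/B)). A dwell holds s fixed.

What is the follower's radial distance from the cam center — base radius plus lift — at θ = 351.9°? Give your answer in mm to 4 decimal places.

seg 1 [0°–20.6°] dwell: s stays 0.0000
seg 2 [20.6°–83.8°] cycloidal, h=10: full span → s += 10 → s = 10.0000
seg 3 [83.8°–298°] dwell: s stays 10.0000
seg 4 [298°–360°] simple-harmonic, h=-6: θ=351.9° here. β=53.9, B=62. -6/2·(1 − cos(π·0.8694)) = -5.7508 → s = 4.2492
radial distance = base radius + s = 33 + 4.2492 = 37.2492

37.2492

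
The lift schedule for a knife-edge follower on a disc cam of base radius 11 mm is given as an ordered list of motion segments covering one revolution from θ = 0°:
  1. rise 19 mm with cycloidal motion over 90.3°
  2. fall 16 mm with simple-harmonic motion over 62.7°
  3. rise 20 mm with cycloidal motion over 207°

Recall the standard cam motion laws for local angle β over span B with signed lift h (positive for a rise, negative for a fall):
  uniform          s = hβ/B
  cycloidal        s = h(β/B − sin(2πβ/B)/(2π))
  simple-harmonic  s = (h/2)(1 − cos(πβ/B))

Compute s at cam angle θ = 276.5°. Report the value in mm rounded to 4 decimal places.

seg 1 [0°–90.3°] cycloidal, h=19: full span → s += 19 → s = 19.0000
seg 2 [90.3°–153°] simple-harmonic, h=-16: full span → s += -16 → s = 3.0000
seg 3 [153°–360°] cycloidal, h=20: θ=276.5° here. β=123.5, B=207. 20·(0.5966 − sin(2π·0.5966)/(2π)) = 13.7482 → s = 16.7482

16.7482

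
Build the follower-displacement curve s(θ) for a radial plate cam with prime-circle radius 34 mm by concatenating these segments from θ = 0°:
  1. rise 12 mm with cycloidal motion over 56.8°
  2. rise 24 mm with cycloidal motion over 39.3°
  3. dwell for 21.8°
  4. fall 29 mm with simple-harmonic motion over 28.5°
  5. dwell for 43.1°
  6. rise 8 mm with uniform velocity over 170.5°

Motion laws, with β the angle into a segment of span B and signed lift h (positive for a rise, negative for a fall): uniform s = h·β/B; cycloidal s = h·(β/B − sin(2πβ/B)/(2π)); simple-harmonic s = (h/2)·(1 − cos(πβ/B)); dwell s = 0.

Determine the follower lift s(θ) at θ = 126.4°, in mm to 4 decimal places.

seg 1 [0°–56.8°] cycloidal, h=12: full span → s += 12 → s = 12.0000
seg 2 [56.8°–96.1°] cycloidal, h=24: full span → s += 24 → s = 36.0000
seg 3 [96.1°–117.9°] dwell: s stays 36.0000
seg 4 [117.9°–146.4°] simple-harmonic, h=-29: θ=126.4° here. β=8.5, B=28.5. -29/2·(1 − cos(π·0.2982)) = -5.9126 → s = 30.0874

30.0874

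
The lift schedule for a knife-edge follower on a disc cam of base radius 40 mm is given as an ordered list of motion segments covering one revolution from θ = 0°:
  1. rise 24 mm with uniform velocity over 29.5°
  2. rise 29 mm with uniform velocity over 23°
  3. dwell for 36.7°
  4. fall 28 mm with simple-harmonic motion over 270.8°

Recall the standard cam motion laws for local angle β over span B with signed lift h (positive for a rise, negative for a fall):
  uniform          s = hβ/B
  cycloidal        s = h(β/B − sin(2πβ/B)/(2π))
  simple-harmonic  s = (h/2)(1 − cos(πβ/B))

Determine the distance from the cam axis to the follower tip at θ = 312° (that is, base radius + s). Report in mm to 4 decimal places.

seg 1 [0°–29.5°] uniform, h=24: full span → s += 24 → s = 24.0000
seg 2 [29.5°–52.5°] uniform, h=29: full span → s += 29 → s = 53.0000
seg 3 [52.5°–89.2°] dwell: s stays 53.0000
seg 4 [89.2°–360°] simple-harmonic, h=-28: θ=312° here. β=222.8, B=270.8. -28/2·(1 − cos(π·0.8227)) = -25.8849 → s = 27.1151
radial distance = base radius + s = 40 + 27.1151 = 67.1151

67.1151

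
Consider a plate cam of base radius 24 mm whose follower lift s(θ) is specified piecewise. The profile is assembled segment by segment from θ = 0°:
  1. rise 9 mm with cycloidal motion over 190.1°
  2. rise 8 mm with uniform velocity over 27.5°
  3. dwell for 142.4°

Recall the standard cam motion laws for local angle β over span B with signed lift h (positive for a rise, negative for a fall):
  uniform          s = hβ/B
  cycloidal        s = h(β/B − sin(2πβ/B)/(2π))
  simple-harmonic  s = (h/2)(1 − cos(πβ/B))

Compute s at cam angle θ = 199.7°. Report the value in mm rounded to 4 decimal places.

seg 1 [0°–190.1°] cycloidal, h=9: full span → s += 9 → s = 9.0000
seg 2 [190.1°–217.6°] uniform, h=8: θ=199.7° here. β=9.6, B=27.5. 8·9.6/27.5 = 2.7927 → s = 11.7927

11.7927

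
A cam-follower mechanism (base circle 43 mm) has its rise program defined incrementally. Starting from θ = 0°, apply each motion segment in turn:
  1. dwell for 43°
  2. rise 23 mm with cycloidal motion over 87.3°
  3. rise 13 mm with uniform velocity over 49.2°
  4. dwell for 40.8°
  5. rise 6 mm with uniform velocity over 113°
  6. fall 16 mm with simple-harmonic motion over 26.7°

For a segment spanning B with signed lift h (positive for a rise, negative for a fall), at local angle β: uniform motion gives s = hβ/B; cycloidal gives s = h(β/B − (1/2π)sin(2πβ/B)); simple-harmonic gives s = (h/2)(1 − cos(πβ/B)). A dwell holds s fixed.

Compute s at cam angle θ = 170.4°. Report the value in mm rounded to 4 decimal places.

seg 1 [0°–43°] dwell: s stays 0.0000
seg 2 [43°–130.3°] cycloidal, h=23: full span → s += 23 → s = 23.0000
seg 3 [130.3°–179.5°] uniform, h=13: θ=170.4° here. β=40.1, B=49.2. 13·40.1/49.2 = 10.5955 → s = 33.5955

33.5955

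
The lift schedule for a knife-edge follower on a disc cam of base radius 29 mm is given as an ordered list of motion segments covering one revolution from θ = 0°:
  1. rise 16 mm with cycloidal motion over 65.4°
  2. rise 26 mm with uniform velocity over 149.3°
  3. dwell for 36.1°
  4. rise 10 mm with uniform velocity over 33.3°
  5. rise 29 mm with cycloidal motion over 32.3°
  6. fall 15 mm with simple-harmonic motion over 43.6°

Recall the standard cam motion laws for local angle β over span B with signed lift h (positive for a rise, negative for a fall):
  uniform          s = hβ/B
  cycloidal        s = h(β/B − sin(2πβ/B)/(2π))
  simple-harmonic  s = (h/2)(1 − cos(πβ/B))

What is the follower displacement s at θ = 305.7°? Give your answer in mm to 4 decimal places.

seg 1 [0°–65.4°] cycloidal, h=16: full span → s += 16 → s = 16.0000
seg 2 [65.4°–214.7°] uniform, h=26: full span → s += 26 → s = 42.0000
seg 3 [214.7°–250.8°] dwell: s stays 42.0000
seg 4 [250.8°–284.1°] uniform, h=10: full span → s += 10 → s = 52.0000
seg 5 [284.1°–316.4°] cycloidal, h=29: θ=305.7° here. β=21.6, B=32.3. 29·(0.6687 − sin(2π·0.6687)/(2π)) = 23.4199 → s = 75.4199

75.4199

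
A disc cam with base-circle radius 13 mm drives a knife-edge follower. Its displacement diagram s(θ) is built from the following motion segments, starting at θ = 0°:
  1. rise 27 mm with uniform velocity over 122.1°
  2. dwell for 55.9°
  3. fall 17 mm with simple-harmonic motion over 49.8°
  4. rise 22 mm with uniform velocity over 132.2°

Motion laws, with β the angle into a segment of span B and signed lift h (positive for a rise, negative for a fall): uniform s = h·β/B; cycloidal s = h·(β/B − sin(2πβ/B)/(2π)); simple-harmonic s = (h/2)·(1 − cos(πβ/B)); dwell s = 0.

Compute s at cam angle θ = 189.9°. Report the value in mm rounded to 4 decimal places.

seg 1 [0°–122.1°] uniform, h=27: full span → s += 27 → s = 27.0000
seg 2 [122.1°–178°] dwell: s stays 27.0000
seg 3 [178°–227.8°] simple-harmonic, h=-17: θ=189.9° here. β=11.9, B=49.8. -17/2·(1 − cos(π·0.2390)) = -2.2847 → s = 24.7153

24.7153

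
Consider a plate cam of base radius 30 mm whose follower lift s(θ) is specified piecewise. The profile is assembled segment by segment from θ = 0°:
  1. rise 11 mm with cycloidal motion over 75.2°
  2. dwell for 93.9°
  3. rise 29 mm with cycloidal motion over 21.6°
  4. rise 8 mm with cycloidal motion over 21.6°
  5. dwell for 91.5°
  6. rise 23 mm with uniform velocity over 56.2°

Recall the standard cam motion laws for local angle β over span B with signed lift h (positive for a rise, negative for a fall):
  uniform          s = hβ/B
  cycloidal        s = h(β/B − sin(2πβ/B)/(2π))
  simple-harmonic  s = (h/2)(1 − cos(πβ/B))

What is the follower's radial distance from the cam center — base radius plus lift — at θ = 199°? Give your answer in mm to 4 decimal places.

seg 1 [0°–75.2°] cycloidal, h=11: full span → s += 11 → s = 11.0000
seg 2 [75.2°–169.1°] dwell: s stays 11.0000
seg 3 [169.1°–190.7°] cycloidal, h=29: full span → s += 29 → s = 40.0000
seg 4 [190.7°–212.3°] cycloidal, h=8: θ=199° here. β=8.3, B=21.6. 8·(0.3843 − sin(2π·0.3843)/(2π)) = 2.2276 → s = 42.2276
radial distance = base radius + s = 30 + 42.2276 = 72.2276

72.2276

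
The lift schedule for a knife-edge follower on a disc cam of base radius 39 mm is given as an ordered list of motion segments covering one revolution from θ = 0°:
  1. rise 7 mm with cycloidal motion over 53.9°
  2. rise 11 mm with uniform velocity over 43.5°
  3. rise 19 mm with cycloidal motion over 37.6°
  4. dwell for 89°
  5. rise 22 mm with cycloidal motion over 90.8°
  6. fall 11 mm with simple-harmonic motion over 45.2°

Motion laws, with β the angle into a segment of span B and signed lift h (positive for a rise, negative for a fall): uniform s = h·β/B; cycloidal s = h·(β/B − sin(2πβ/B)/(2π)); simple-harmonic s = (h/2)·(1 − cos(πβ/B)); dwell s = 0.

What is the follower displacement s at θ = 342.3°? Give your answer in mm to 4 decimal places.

seg 1 [0°–53.9°] cycloidal, h=7: full span → s += 7 → s = 7.0000
seg 2 [53.9°–97.4°] uniform, h=11: full span → s += 11 → s = 18.0000
seg 3 [97.4°–135°] cycloidal, h=19: full span → s += 19 → s = 37.0000
seg 4 [135°–224°] dwell: s stays 37.0000
seg 5 [224°–314.8°] cycloidal, h=22: full span → s += 22 → s = 59.0000
seg 6 [314.8°–360°] simple-harmonic, h=-11: θ=342.3° here. β=27.5, B=45.2. -11/2·(1 − cos(π·0.6084)) = -7.3371 → s = 51.6629

51.6629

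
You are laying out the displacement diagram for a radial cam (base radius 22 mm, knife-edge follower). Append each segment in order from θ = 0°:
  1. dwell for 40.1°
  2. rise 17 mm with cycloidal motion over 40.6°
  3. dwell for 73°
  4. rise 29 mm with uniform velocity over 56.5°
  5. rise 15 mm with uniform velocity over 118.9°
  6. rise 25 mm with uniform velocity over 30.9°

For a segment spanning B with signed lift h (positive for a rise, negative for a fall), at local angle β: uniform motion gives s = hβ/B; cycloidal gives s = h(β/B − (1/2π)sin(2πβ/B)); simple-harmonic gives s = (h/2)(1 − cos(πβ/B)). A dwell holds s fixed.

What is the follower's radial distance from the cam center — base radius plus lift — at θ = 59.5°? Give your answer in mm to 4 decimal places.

seg 1 [0°–40.1°] dwell: s stays 0.0000
seg 2 [40.1°–80.7°] cycloidal, h=17: θ=59.5° here. β=19.4, B=40.6. 17·(0.4778 − sin(2π·0.4778)/(2π)) = 7.7475 → s = 7.7475
radial distance = base radius + s = 22 + 7.7475 = 29.7475

29.7475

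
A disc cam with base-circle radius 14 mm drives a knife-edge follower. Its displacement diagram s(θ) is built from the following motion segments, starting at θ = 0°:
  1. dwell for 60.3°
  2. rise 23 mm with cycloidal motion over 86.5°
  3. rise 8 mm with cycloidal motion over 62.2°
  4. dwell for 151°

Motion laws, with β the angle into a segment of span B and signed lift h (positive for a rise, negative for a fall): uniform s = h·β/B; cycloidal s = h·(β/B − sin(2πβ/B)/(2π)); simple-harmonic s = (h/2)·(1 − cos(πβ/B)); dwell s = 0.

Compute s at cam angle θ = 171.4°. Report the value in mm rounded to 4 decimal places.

seg 1 [0°–60.3°] dwell: s stays 0.0000
seg 2 [60.3°–146.8°] cycloidal, h=23: full span → s += 23 → s = 23.0000
seg 3 [146.8°–209°] cycloidal, h=8: θ=171.4° here. β=24.6, B=62.2. 8·(0.3955 − sin(2π·0.3955)/(2π)) = 2.3868 → s = 25.3868

25.3868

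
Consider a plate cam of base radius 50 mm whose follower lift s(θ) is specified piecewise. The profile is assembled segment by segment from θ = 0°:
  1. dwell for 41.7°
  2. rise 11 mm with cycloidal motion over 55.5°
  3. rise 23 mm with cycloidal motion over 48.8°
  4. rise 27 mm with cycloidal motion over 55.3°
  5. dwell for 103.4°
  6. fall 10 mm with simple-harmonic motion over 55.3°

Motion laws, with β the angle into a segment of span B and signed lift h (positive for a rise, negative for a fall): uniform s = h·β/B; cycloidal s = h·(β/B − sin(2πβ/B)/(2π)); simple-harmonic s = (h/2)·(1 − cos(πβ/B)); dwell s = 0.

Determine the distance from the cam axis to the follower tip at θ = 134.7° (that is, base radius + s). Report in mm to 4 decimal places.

seg 1 [0°–41.7°] dwell: s stays 0.0000
seg 2 [41.7°–97.2°] cycloidal, h=11: full span → s += 11 → s = 11.0000
seg 3 [97.2°–146°] cycloidal, h=23: θ=134.7° here. β=37.5, B=48.8. 23·(0.7684 − sin(2π·0.7684)/(2π)) = 21.3102 → s = 32.3102
radial distance = base radius + s = 50 + 32.3102 = 82.3102

82.3102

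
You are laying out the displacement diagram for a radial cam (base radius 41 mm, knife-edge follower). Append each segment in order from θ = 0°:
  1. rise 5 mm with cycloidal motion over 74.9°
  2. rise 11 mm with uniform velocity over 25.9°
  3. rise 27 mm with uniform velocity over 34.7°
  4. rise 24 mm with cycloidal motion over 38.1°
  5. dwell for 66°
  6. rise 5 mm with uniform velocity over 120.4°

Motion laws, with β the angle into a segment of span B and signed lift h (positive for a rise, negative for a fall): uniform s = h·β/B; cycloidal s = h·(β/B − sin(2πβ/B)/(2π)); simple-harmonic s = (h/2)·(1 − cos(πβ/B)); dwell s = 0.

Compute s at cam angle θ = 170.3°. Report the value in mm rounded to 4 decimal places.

seg 1 [0°–74.9°] cycloidal, h=5: full span → s += 5 → s = 5.0000
seg 2 [74.9°–100.8°] uniform, h=11: full span → s += 11 → s = 16.0000
seg 3 [100.8°–135.5°] uniform, h=27: full span → s += 27 → s = 43.0000
seg 4 [135.5°–173.6°] cycloidal, h=24: θ=170.3° here. β=34.8, B=38.1. 24·(0.9134 − sin(2π·0.9134)/(2π)) = 23.8989 → s = 66.8989

66.8989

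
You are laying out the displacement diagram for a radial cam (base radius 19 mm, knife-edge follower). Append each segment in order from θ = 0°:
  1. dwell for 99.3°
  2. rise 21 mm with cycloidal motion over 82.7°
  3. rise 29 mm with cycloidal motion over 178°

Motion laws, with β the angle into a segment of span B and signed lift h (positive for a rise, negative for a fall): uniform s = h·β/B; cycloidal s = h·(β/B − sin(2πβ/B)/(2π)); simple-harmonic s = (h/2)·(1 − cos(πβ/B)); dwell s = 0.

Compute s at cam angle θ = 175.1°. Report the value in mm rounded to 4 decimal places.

seg 1 [0°–99.3°] dwell: s stays 0.0000
seg 2 [99.3°–182°] cycloidal, h=21: θ=175.1° here. β=75.8, B=82.7. 21·(0.9166 − sin(2π·0.9166)/(2π)) = 20.9208 → s = 20.9208

20.9208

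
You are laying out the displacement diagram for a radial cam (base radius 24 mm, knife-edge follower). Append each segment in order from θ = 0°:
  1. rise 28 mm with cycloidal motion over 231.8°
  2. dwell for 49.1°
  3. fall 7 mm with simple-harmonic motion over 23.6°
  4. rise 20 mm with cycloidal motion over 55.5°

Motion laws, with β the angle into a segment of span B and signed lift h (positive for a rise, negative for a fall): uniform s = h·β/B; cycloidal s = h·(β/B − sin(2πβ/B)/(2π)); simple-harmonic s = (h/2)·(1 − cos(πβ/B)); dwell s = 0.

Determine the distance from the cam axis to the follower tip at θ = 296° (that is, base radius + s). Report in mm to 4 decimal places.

seg 1 [0°–231.8°] cycloidal, h=28: full span → s += 28 → s = 28.0000
seg 2 [231.8°–280.9°] dwell: s stays 28.0000
seg 3 [280.9°–304.5°] simple-harmonic, h=-7: θ=296° here. β=15.1, B=23.6. -7/2·(1 − cos(π·0.6398)) = -4.9885 → s = 23.0115
radial distance = base radius + s = 24 + 23.0115 = 47.0115

47.0115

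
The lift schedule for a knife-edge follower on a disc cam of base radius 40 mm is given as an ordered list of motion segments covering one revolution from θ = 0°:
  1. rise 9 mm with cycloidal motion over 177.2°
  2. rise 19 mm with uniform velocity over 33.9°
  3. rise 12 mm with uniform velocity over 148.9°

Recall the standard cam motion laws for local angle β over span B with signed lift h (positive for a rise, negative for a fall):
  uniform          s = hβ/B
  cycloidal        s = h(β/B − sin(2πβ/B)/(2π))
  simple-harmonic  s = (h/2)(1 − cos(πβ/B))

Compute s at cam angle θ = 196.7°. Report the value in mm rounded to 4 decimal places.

seg 1 [0°–177.2°] cycloidal, h=9: full span → s += 9 → s = 9.0000
seg 2 [177.2°–211.1°] uniform, h=19: θ=196.7° here. β=19.5, B=33.9. 19·19.5/33.9 = 10.9292 → s = 19.9292

19.9292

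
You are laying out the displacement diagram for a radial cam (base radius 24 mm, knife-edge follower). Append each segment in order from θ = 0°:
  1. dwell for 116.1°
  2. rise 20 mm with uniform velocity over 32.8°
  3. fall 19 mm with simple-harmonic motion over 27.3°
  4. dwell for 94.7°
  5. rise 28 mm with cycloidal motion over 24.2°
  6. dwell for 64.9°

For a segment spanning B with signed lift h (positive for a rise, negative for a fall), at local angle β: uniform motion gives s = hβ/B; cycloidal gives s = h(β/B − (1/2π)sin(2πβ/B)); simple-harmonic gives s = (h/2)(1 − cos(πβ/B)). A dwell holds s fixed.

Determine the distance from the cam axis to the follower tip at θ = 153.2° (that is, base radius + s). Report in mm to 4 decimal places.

seg 1 [0°–116.1°] dwell: s stays 0.0000
seg 2 [116.1°–148.9°] uniform, h=20: full span → s += 20 → s = 20.0000
seg 3 [148.9°–176.2°] simple-harmonic, h=-19: θ=153.2° here. β=4.3, B=27.3. -19/2·(1 − cos(π·0.1575)) = -1.1395 → s = 18.8605
radial distance = base radius + s = 24 + 18.8605 = 42.8605

42.8605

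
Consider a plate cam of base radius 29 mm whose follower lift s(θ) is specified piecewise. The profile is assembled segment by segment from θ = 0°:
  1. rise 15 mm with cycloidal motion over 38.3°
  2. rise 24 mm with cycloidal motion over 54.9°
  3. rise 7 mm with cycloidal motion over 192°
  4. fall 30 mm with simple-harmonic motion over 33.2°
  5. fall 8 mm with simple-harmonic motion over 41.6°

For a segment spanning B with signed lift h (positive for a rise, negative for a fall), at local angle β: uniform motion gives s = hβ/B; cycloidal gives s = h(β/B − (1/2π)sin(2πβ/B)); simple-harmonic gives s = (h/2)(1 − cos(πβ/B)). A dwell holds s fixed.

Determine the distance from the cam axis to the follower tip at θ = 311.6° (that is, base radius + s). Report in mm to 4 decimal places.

seg 1 [0°–38.3°] cycloidal, h=15: full span → s += 15 → s = 15.0000
seg 2 [38.3°–93.2°] cycloidal, h=24: full span → s += 24 → s = 39.0000
seg 3 [93.2°–285.2°] cycloidal, h=7: full span → s += 7 → s = 46.0000
seg 4 [285.2°–318.4°] simple-harmonic, h=-30: θ=311.6° here. β=26.4, B=33.2. -30/2·(1 − cos(π·0.7952)) = -27.0004 → s = 18.9996
radial distance = base radius + s = 29 + 18.9996 = 47.9996

47.9996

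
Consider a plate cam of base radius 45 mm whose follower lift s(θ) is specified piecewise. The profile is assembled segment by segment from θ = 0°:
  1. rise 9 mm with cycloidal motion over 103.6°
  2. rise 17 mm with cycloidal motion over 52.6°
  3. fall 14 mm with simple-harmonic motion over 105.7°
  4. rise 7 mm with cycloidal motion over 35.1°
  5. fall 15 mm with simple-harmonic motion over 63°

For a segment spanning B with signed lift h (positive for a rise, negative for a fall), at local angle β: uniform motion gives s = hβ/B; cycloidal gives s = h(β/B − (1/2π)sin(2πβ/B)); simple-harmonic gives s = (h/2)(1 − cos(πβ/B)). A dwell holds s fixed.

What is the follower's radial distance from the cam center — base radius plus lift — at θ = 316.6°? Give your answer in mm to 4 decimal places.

seg 1 [0°–103.6°] cycloidal, h=9: full span → s += 9 → s = 9.0000
seg 2 [103.6°–156.2°] cycloidal, h=17: full span → s += 17 → s = 26.0000
seg 3 [156.2°–261.9°] simple-harmonic, h=-14: full span → s += -14 → s = 12.0000
seg 4 [261.9°–297°] cycloidal, h=7: full span → s += 7 → s = 19.0000
seg 5 [297°–360°] simple-harmonic, h=-15: θ=316.6° here. β=19.6, B=63. -15/2·(1 − cos(π·0.3111)) = -3.3061 → s = 15.6939
radial distance = base radius + s = 45 + 15.6939 = 60.6939

60.6939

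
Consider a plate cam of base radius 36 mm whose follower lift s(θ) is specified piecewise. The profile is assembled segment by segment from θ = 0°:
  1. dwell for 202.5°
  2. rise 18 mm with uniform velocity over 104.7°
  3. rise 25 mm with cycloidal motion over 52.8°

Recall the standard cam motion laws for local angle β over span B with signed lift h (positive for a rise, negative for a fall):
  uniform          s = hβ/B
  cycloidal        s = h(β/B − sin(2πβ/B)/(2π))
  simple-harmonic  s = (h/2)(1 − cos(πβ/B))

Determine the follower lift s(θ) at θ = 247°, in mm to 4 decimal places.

seg 1 [0°–202.5°] dwell: s stays 0.0000
seg 2 [202.5°–307.2°] uniform, h=18: θ=247° here. β=44.5, B=104.7. 18·44.5/104.7 = 7.6504 → s = 7.6504

7.6504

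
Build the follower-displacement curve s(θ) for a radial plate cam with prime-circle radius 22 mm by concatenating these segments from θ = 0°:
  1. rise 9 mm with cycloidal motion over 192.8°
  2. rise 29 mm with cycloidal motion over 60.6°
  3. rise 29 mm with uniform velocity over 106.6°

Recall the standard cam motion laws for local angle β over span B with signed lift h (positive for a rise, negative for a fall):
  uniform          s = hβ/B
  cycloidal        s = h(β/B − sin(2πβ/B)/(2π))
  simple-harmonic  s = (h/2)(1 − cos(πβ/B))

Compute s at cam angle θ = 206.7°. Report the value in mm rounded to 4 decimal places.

seg 1 [0°–192.8°] cycloidal, h=9: full span → s += 9 → s = 9.0000
seg 2 [192.8°–253.4°] cycloidal, h=29: θ=206.7° here. β=13.9, B=60.6. 29·(0.2294 − sin(2π·0.2294)/(2π)) = 2.0750 → s = 11.0750

11.0750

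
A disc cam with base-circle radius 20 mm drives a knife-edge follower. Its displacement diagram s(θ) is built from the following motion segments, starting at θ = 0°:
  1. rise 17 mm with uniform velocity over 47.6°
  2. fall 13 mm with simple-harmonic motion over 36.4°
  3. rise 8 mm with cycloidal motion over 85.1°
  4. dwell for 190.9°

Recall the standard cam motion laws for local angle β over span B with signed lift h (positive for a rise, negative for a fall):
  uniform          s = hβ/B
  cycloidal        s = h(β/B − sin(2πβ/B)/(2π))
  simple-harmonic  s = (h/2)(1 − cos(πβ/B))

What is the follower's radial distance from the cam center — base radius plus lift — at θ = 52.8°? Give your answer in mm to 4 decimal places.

seg 1 [0°–47.6°] uniform, h=17: full span → s += 17 → s = 17.0000
seg 2 [47.6°–84°] simple-harmonic, h=-13: θ=52.8° here. β=5.2, B=36.4. -13/2·(1 − cos(π·0.1429)) = -0.6437 → s = 16.3563
radial distance = base radius + s = 20 + 16.3563 = 36.3563

36.3563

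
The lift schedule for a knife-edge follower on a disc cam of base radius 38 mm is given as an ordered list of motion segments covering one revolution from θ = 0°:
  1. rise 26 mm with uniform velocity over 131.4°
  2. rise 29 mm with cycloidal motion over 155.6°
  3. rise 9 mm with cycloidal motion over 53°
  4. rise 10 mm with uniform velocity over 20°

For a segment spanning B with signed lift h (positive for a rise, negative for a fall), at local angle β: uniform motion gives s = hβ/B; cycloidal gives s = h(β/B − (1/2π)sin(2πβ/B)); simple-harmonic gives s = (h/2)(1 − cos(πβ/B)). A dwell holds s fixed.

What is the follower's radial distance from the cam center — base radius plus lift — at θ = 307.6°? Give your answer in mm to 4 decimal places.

seg 1 [0°–131.4°] uniform, h=26: full span → s += 26 → s = 26.0000
seg 2 [131.4°–287°] cycloidal, h=29: full span → s += 29 → s = 55.0000
seg 3 [287°–340°] cycloidal, h=9: θ=307.6° here. β=20.6, B=53. 9·(0.3887 − sin(2π·0.3887)/(2π)) = 2.5759 → s = 57.5759
radial distance = base radius + s = 38 + 57.5759 = 95.5759

95.5759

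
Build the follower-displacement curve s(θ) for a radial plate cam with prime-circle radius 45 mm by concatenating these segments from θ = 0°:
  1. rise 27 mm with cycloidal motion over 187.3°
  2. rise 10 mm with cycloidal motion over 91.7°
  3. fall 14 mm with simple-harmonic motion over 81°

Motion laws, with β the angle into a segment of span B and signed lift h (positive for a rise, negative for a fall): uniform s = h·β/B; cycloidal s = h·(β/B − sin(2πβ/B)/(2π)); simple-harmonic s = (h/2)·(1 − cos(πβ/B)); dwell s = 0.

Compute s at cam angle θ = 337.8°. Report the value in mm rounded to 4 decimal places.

seg 1 [0°–187.3°] cycloidal, h=27: full span → s += 27 → s = 27.0000
seg 2 [187.3°–279°] cycloidal, h=10: full span → s += 10 → s = 37.0000
seg 3 [279°–360°] simple-harmonic, h=-14: θ=337.8° here. β=58.8, B=81. -14/2·(1 − cos(π·0.7259)) = -11.5616 → s = 25.4384

25.4384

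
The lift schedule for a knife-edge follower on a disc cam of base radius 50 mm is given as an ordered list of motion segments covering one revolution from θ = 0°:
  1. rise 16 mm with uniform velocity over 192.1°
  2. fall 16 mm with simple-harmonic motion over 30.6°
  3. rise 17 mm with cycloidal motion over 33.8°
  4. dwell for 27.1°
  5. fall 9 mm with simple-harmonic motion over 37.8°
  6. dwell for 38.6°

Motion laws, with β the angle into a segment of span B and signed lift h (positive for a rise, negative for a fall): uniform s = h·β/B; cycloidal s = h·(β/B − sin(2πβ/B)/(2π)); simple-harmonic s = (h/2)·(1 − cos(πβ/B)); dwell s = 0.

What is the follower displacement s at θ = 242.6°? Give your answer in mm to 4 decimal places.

seg 1 [0°–192.1°] uniform, h=16: full span → s += 16 → s = 16.0000
seg 2 [192.1°–222.7°] simple-harmonic, h=-16: full span → s += -16 → s = 0.0000
seg 3 [222.7°–256.5°] cycloidal, h=17: θ=242.6° here. β=19.9, B=33.8. 17·(0.5888 − sin(2π·0.5888)/(2π)) = 11.4407 → s = 11.4407

11.4407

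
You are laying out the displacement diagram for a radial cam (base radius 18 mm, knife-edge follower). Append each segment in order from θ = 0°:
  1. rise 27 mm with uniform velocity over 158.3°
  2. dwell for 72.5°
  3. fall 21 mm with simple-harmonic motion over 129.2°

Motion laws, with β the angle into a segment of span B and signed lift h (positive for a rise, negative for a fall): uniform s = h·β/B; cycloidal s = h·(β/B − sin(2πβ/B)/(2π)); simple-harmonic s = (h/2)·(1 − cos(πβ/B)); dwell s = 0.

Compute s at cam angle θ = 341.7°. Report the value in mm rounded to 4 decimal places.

seg 1 [0°–158.3°] uniform, h=27: full span → s += 27 → s = 27.0000
seg 2 [158.3°–230.8°] dwell: s stays 27.0000
seg 3 [230.8°–360°] simple-harmonic, h=-21: θ=341.7° here. β=110.9, B=129.2. -21/2·(1 − cos(π·0.8584)) = -19.9775 → s = 7.0225

7.0225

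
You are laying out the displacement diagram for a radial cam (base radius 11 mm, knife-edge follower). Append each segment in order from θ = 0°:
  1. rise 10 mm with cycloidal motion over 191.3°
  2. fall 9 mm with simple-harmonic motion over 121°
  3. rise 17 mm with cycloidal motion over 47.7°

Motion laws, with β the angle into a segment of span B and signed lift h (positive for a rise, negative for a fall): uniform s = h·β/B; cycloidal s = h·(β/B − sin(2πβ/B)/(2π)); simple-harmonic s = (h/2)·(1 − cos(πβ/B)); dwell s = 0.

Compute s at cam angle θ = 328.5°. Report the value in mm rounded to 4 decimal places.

seg 1 [0°–191.3°] cycloidal, h=10: full span → s += 10 → s = 10.0000
seg 2 [191.3°–312.3°] simple-harmonic, h=-9: full span → s += -9 → s = 1.0000
seg 3 [312.3°–360°] cycloidal, h=17: θ=328.5° here. β=16.2, B=47.7. 17·(0.3396 − sin(2π·0.3396)/(2π)) = 3.4857 → s = 4.4857

4.4857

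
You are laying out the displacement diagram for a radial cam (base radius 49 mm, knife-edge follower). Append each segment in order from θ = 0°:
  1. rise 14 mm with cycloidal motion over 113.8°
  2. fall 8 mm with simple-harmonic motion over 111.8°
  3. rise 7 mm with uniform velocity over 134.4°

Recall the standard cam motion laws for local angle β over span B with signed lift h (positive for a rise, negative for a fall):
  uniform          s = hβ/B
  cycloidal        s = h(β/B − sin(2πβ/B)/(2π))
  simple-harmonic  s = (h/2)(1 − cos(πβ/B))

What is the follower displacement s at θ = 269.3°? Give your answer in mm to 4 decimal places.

seg 1 [0°–113.8°] cycloidal, h=14: full span → s += 14 → s = 14.0000
seg 2 [113.8°–225.6°] simple-harmonic, h=-8: full span → s += -8 → s = 6.0000
seg 3 [225.6°–360°] uniform, h=7: θ=269.3° here. β=43.7, B=134.4. 7·43.7/134.4 = 2.2760 → s = 8.2760

8.2760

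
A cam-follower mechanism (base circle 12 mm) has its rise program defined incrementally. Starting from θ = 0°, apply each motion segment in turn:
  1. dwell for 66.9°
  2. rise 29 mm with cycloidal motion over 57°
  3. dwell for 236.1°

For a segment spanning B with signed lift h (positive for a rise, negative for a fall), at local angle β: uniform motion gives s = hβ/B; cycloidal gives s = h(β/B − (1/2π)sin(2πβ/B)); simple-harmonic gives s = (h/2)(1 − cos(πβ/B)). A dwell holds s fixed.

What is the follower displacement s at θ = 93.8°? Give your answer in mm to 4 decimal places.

seg 1 [0°–66.9°] dwell: s stays 0.0000
seg 2 [66.9°–123.9°] cycloidal, h=29: θ=93.8° here. β=26.9, B=57. 29·(0.4719 − sin(2π·0.4719)/(2π)) = 12.8761 → s = 12.8761

12.8761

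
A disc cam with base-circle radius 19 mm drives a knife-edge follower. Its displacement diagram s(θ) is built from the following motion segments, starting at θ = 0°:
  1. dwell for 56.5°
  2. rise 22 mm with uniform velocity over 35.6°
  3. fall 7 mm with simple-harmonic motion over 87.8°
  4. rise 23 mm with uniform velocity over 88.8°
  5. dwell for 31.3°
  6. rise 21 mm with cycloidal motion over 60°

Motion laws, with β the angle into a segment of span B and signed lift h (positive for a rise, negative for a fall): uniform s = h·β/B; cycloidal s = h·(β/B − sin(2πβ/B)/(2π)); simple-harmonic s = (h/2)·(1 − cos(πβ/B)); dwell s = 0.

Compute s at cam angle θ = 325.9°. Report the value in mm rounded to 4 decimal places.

seg 1 [0°–56.5°] dwell: s stays 0.0000
seg 2 [56.5°–92.1°] uniform, h=22: full span → s += 22 → s = 22.0000
seg 3 [92.1°–179.9°] simple-harmonic, h=-7: full span → s += -7 → s = 15.0000
seg 4 [179.9°–268.7°] uniform, h=23: full span → s += 23 → s = 38.0000
seg 5 [268.7°–300°] dwell: s stays 38.0000
seg 6 [300°–360°] cycloidal, h=21: θ=325.9° here. β=25.9, B=60. 21·(0.4317 − sin(2π·0.4317)/(2π)) = 7.6737 → s = 45.6737

45.6737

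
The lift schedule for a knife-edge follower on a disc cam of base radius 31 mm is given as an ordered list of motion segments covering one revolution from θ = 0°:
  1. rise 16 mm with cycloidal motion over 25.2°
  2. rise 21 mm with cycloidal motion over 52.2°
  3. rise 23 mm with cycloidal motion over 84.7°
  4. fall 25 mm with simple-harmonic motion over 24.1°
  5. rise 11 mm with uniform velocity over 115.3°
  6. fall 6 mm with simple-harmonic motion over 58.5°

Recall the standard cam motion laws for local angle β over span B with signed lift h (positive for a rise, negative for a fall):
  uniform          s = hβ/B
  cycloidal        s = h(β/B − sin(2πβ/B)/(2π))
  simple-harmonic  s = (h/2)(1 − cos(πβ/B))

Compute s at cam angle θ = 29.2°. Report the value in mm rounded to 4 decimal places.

seg 1 [0°–25.2°] cycloidal, h=16: full span → s += 16 → s = 16.0000
seg 2 [25.2°–77.4°] cycloidal, h=21: θ=29.2° here. β=4, B=52.2. 21·(0.0766 − sin(2π·0.0766)/(2π)) = 0.0615 → s = 16.0615

16.0615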